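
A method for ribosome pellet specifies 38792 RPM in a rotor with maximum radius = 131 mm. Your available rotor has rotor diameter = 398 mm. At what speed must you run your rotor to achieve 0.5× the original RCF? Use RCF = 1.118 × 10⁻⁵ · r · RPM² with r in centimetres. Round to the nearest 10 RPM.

Original rotor: r = 131 mm = 13.1 cm
RCF_original = 1.118 × 10⁻⁵ × 13.1 × (38792)² = 1.118 × 10⁻⁵ × 13.1 × 1,504,819,264 ≈ 220,392.8 × g
Target RCF = 0.5 × 220,392.8 ≈ 110,196.4 × g
Your rotor: r = 398 mm / 2 = 199 mm = 19.9 cm
110,196.4 = 1.118 × 10⁻⁵ × 19.9 × N²
N² = 110,196.4 / (22.2482 × 10⁻⁵) = 495,304,789
N ≈ √495,304,789 ≈ 22,255.4

22260 RPM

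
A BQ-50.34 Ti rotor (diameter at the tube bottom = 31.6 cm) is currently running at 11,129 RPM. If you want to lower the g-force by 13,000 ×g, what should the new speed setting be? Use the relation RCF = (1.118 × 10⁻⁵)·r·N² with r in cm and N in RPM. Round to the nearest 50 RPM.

7100 RPM

r = 31.6 / 2 = 15.8 cm
Current RCF = 1.118 × 10⁻⁵ × 15.8 × (11129)² = 1.118 × 10⁻⁵ × 15.8 × 123,854,641 ≈ 21,878.2 × g
Target RCF = 21,878.2 − 13,000 = 8,878.2 × g
N² = 8,878.2 / (17.6644 × 10⁻⁵) = 50,260,411
N ≈ √50,260,411 ≈ 7,089.5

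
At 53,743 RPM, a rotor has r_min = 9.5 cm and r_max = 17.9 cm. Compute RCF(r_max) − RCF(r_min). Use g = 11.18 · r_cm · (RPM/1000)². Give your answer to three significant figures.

≈ 271000 × g

RCF_max = 11.18 × 17.9 × (53.743)² = 11.18 × 17.9 × 2,888.310049 ≈ 578,014.4 × g
RCF_min = 11.18 × 9.5 × (53.743)² = 11.18 × 9.5 × 2,888.310049 ≈ 306,767.4 × g
ΔRCF = 578,014.4 − 306,767.4 = 271,247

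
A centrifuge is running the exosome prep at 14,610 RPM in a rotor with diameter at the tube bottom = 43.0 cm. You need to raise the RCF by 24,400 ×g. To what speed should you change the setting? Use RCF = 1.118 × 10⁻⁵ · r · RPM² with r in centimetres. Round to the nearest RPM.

17747 RPM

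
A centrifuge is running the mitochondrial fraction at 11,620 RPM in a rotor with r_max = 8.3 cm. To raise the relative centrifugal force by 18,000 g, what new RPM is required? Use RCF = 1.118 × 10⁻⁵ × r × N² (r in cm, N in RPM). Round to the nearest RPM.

Current RCF = 1.118 × 10⁻⁵ × 8.3 × (11620)² = 1.118 × 10⁻⁵ × 8.3 × 135,024,400 ≈ 12,529.5 × g
Target RCF = 12,529.5 + 18,000 = 30,529.5 × g
N² = 30,529.5 / (9.2794 × 10⁻⁵) = 329,002,953
N ≈ √329,002,953 ≈ 18,138.4

18138 RPM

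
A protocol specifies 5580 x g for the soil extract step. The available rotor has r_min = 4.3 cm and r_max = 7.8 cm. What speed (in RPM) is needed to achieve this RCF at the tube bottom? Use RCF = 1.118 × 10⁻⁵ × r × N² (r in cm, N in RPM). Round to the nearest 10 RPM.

N ≈ 8000 RPM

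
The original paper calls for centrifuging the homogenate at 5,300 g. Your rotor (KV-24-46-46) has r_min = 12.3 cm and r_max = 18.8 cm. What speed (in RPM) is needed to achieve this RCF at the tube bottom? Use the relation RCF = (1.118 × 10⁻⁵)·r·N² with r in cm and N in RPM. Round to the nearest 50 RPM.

Use r_max = 18.8 cm.
RCF = 1.118 × 10⁻⁵ × r × N²
5,300 = 1.118 × 10⁻⁵ × 18.8 × N²
N² = 5,300 / (21.0184 × 10⁻⁵) = 25,216,001
N ≈ √25,216,001 ≈ 5,021.6

≈ 5000 RPM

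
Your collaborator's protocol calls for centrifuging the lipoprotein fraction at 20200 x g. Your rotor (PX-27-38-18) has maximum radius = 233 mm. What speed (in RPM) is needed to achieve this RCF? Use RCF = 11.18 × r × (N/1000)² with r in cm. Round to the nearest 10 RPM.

≈ 8810 RPM

r = 233 mm = 23.3 cm
RCF = 11.18 × r × (N/1000)²
20,200 = 11.18 × 23.3 × (N/1000)²
(N/1000)² = 20,200 / 260.494 = 77.54497
N = 1000 × √77.54497 ≈ 8,806.0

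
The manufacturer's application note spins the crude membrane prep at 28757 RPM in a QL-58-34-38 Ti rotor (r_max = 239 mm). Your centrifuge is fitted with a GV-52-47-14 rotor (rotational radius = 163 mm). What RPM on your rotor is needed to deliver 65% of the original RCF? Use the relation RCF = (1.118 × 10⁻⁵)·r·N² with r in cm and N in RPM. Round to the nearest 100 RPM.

Original rotor: r = 239 mm = 23.9 cm
RCF_original = 1.118 × 10⁻⁵ × 23.9 × (28757)² = 1.118 × 10⁻⁵ × 23.9 × 826,965,049 ≈ 220,966.7 × g
Target RCF = 0.65 × 220,966.7 ≈ 143,628.4 × g
Your rotor: r = 163 mm = 16.3 cm
143,628.4 = 1.118 × 10⁻⁵ × 16.3 × N²
N² = 143,628.4 / (18.2234 × 10⁻⁵) = 788,153,693
N ≈ √788,153,693 ≈ 28,074.1

≈ 28100 RPM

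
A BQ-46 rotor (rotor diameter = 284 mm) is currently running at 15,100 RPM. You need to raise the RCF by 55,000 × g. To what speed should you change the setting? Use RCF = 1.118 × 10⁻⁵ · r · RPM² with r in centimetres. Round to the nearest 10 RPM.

N₂ ≈ 23970 RPM

r = 284 mm / 2 = 142 mm = 14.2 cm
Current RCF = 1.118 × 10⁻⁵ × 14.2 × (15100)² = 1.118 × 10⁻⁵ × 14.2 × 228,010,000 ≈ 36,198 × g
Target RCF = 36,198 + 55,000 = 91,198 × g
N² = 91,198 / (15.8756 × 10⁻⁵) = 574,453,879
N ≈ √574,453,879 ≈ 23,967.8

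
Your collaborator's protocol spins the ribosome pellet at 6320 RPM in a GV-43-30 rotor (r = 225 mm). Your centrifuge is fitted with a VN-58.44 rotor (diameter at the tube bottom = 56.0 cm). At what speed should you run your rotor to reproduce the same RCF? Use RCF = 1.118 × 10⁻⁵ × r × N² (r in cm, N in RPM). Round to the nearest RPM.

Original rotor: r = 225 mm = 22.5 cm
RCF_original = 1.118 × 10⁻⁵ × 22.5 × (6320)² = 1.118 × 10⁻⁵ × 22.5 × 39,942,400 ≈ 10,047.5 × g
Your rotor: r = 56.0 / 2 = 28 cm
10,047.5 = 1.118 × 10⁻⁵ × 28 × N²
N² = 10,047.5 / (31.304 × 10⁻⁵) = 32,096,537
N ≈ √32,096,537 ≈ 5,665.4

5665 RPM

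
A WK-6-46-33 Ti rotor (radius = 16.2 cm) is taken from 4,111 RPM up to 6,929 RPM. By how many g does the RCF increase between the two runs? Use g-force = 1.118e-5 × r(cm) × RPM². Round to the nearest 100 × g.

RCF₁ = 1.118 × 10⁻⁵ × 16.2 × (4111)² = 1.118 × 10⁻⁵ × 16.2 × 16,900,321 ≈ 3,060.9 × g
RCF₂ = 1.118 × 10⁻⁵ × 16.2 × (6929)² = 1.118 × 10⁻⁵ × 16.2 × 48,011,041 ≈ 8,695.6 × g
Increase = 8,695.6 − 3,060.9 = 5,634.7

≈ 5600 g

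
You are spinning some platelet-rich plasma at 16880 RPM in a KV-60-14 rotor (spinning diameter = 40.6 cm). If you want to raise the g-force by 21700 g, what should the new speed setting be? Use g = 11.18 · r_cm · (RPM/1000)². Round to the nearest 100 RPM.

N₂ ≈ 19500 RPM

r = 40.6 / 2 = 20.3 cm
Current RCF = 11.18 × 20.3 × (16.88)² = 11.18 × 20.3 × 284.9344 ≈ 64,667 × g
Target RCF = 64,667 + 21,700 = 86,367 × g
(N/1000)² = 86,367 / 226.954 = 380.5485
N = 1000 × √380.5485 ≈ 19,507.7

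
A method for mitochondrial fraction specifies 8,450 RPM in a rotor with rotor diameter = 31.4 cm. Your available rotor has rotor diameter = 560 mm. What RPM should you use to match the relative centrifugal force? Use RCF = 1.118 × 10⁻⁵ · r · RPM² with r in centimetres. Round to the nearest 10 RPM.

≈ 6330 RPM

Original rotor: r = 31.4 / 2 = 15.7 cm
RCF_original = 1.118 × 10⁻⁵ × 15.7 × (8450)² = 1.118 × 10⁻⁵ × 15.7 × 71,402,500 ≈ 12,533 × g
Your rotor: r = 560 mm / 2 = 280 mm = 28 cm
12,533 = 1.118 × 10⁻⁵ × 28 × N²
N² = 12,533 / (31.304 × 10⁻⁵) = 40,036,417
N ≈ √40,036,417 ≈ 6,327.4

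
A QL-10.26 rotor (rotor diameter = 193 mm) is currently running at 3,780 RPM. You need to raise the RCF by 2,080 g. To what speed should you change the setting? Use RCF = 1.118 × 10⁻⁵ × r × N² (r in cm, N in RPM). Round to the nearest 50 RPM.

5800 RPM

r = 193 mm / 2 = 96.5 mm = 9.65 cm
Current RCF = 1.118 × 10⁻⁵ × 9.65 × (3780)² = 1.118 × 10⁻⁵ × 9.65 × 14,288,400 ≈ 1,541.5 × g
Target RCF = 1,541.5 + 2,080 = 3,621.5 × g
N² = 3,621.5 / (10.7887 × 10⁻⁵) = 33,567,529
N ≈ √33,567,529 ≈ 5,793.7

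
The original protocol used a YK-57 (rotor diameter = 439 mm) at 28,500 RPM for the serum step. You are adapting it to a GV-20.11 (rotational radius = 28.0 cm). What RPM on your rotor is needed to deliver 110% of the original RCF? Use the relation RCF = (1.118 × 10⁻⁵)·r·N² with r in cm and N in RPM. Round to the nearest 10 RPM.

≈ 26470 RPM

Original rotor: r = 439 mm / 2 = 219.5 mm = 21.95 cm
RCF_original = 1.118 × 10⁻⁵ × 21.95 × (28500)² = 1.118 × 10⁻⁵ × 21.95 × 812,250,000 ≈ 199,327 × g
Target RCF = 1.1 × 199,327 ≈ 219,259.7 × g
219,259.7 = 1.118 × 10⁻⁵ × 28 × N²
N² = 219,259.7 / (31.304 × 10⁻⁵) = 700,420,713
N ≈ √700,420,713 ≈ 26,465.5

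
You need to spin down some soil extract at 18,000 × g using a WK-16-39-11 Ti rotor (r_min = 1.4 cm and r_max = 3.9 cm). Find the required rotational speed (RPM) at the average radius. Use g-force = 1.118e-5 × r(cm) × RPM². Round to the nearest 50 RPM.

r_avg = (1.4 + 3.9) / 2 = 2.65 cm
RCF = 1.118 × 10⁻⁵ × r × N²
18,000 = 1.118 × 10⁻⁵ × 2.65 × N²
N² = 18,000 / (2.9627 × 10⁻⁵) = 607,553,920
N ≈ √607,553,920 ≈ 24,648.6

≈ 24650 RPM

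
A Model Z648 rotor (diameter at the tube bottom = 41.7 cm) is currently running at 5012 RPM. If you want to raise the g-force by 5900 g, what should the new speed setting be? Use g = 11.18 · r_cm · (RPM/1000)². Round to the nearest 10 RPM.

r = 41.7 / 2 = 20.85 cm
Current RCF = 11.18 × 20.85 × (5.012)² = 11.18 × 20.85 × 25.120144 ≈ 5,855.6 × g
Target RCF = 5,855.6 + 5,900 = 11,755.6 × g
(N/1000)² = 11,755.6 / 233.103 = 50.43093
N = 1000 × √50.43093 ≈ 7,101.5

N₂ ≈ 7100 RPM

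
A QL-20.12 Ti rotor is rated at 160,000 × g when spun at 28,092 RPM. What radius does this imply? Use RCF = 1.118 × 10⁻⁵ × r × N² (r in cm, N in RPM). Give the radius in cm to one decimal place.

RCF = 1.118 × 10⁻⁵ × r × N²
160000 = 1.118 × 10⁻⁵ × r × (28092)²
r = 160000 / (1.118 × 10⁻⁵ × 789,160,464) = 160000 / 8822.814 ≈ 18.135 cm

r ≈ 18.1 cm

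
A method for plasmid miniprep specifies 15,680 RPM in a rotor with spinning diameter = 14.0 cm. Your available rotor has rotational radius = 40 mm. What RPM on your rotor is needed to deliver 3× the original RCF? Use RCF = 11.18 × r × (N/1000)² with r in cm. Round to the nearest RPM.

Original rotor: r = 14.0 / 2 = 7 cm
RCF_original = 11.18 × 7 × (15.68)² = 11.18 × 7 × 245.8624 ≈ 19,241.2 × g
Target RCF = 3 × 19,241.2 ≈ 57,723.6 × g
Your rotor: r = 40 mm = 4.0 cm
57,723.6 = 11.18 × 4 × (N/1000)²
(N/1000)² = 57,723.6 / 44.72 = 1290.778
N = 1000 × √1290.778 ≈ 35,927.4

≈ 35927 RPM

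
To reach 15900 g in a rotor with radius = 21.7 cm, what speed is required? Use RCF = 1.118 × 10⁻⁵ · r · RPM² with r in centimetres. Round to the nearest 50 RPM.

N ≈ 8100 RPM

RCF = 1.118 × 10⁻⁵ × r × N²
15,900 = 1.118 × 10⁻⁵ × 21.7 × N²
N² = 15,900 / (24.2606 × 10⁻⁵) = 65,538,363
N ≈ √65,538,363 ≈ 8,095.6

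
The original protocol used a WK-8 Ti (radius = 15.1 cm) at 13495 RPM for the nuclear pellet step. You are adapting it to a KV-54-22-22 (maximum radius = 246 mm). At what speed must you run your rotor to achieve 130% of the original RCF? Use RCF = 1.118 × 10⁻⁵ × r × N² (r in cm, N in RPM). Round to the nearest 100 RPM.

12100 RPM

RCF_original = 1.118 × 10⁻⁵ × 15.1 × (13495)² = 1.118 × 10⁻⁵ × 15.1 × 182,115,025 ≈ 30,744.3 × g
Target RCF = 1.3 × 30,744.3 ≈ 39,967.6 × g
Your rotor: r = 246 mm = 24.6 cm
39,967.6 = 1.118 × 10⁻⁵ × 24.6 × N²
N² = 39,967.6 / (27.5028 × 10⁻⁵) = 145,321,931
N ≈ √145,321,931 ≈ 12,055.0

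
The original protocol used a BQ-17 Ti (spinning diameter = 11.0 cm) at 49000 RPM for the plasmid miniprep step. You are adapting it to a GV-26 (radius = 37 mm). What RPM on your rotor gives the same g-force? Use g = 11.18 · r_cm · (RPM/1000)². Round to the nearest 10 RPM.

59740 RPM

Original rotor: r = 11.0 / 2 = 5.5 cm
RCF_original = 11.18 × 5.5 × (49)² = 11.18 × 5.5 × 2,401 ≈ 147,637.5 × g
Your rotor: r = 37 mm = 3.7 cm
147,637.5 = 11.18 × 3.7 × (N/1000)²
(N/1000)² = 147,637.5 / 41.366 = 3569.054
N = 1000 × √3569.054 ≈ 59,741.6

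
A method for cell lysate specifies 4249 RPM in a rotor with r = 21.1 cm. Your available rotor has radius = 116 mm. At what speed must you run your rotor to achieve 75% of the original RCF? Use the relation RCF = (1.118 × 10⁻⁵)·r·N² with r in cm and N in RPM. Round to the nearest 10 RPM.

4960 RPM

RCF = 1.118 × 10⁻⁵ × r × N²
RCF_original = 1.118 × 10⁻⁵ × 21.1 × (4249)² = 1.118 × 10⁻⁵ × 21.1 × 18,054,001 ≈ 4,258.9 × g
Target RCF = 0.75 × 4,258.9 ≈ 3,194.2 × g
Your rotor: r = 116 mm = 11.6 cm
3,194.2 = 1.118 × 10⁻⁵ × 11.6 × N²
N² = 3,194.2 / (12.9688 × 10⁻⁵) = 24,629,881
N ≈ √24,629,881 ≈ 4,962.9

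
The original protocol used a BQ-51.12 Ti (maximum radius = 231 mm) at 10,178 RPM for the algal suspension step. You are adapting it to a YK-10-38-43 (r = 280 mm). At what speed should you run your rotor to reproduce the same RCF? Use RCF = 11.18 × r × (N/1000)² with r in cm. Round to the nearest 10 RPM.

≈ 9240 RPM

Original rotor: r = 231 mm = 23.1 cm
RCF_original = 11.18 × 23.1 × (10.178)² = 11.18 × 23.1 × 103.591684 ≈ 26,753.4 × g
Your rotor: r = 280 mm = 28.0 cm
26,753.4 = 11.18 × 28 × (N/1000)²
(N/1000)² = 26,753.4 / 313.04 = 85.4632
N = 1000 × √85.4632 ≈ 9,244.6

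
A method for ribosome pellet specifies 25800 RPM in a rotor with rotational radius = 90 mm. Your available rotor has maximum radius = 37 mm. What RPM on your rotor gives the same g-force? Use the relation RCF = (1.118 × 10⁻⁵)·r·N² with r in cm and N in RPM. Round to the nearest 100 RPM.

Original rotor: r = 90 mm = 9.0 cm
RCF = 1.118 × 10⁻⁵ × r × N²
RCF_original = 1.118 × 10⁻⁵ × 9 × (25800)² = 1.118 × 10⁻⁵ × 9 × 665,640,000 ≈ 66,976.7 × g
Your rotor: r = 37 mm = 3.7 cm
66,976.7 = 1.118 × 10⁻⁵ × 3.7 × N²
N² = 66,976.7 / (4.1366 × 10⁻⁵) = 1,619,124,402
N ≈ √1,619,124,402 ≈ 40,238.3

40200 RPM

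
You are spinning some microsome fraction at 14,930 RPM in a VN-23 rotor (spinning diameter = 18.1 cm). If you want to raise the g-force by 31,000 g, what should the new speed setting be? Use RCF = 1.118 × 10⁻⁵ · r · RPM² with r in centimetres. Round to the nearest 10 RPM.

r = 18.1 / 2 = 9.05 cm
Current RCF = 1.118 × 10⁻⁵ × 9.05 × (14930)² = 1.118 × 10⁻⁵ × 9.05 × 222,904,900 ≈ 22,553.3 × g
Target RCF = 22,553.3 + 31,000 = 53,553.3 × g
N² = 53,553.3 / (10.1179 × 10⁻⁵) = 529,292,640
N ≈ √529,292,640 ≈ 23,006.4

23010 RPM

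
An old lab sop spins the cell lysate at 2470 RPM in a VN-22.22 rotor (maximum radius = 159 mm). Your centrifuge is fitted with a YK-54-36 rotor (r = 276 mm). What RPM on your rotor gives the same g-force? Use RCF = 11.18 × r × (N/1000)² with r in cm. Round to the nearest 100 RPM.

Original rotor: r = 159 mm = 15.9 cm
RCF = 11.18 × r × (N/1000)²
RCF_original = 11.18 × 15.9 × (2.47)² = 11.18 × 15.9 × 6.1009 ≈ 1,084.5 × g
Your rotor: r = 276 mm = 27.6 cm
1,084.5 = 11.18 × 27.6 × (N/1000)²
(N/1000)² = 1,084.5 / 308.568 = 3.514622
N = 1000 × √3.514622 ≈ 1,874.7

1900 RPM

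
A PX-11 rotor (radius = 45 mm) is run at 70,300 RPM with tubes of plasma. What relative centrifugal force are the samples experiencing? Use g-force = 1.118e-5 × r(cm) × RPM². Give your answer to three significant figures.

r = 45 mm = 4.5 cm
RCF = 1.118 × 10⁻⁵ × 4.5 × (70300)² = 1.118 × 10⁻⁵ × 4.5 × 4,942,090,000 ≈ 248,636.5 × g

249000 g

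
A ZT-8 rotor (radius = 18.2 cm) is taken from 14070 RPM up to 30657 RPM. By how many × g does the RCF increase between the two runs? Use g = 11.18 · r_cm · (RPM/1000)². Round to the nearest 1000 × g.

151000 × g

RCF₁ = 11.18 × 18.2 × (14.07)² = 11.18 × 18.2 × 197.9649 ≈ 40,281.1 × g
RCF₂ = 11.18 × 18.2 × (30.657)² = 11.18 × 18.2 × 939.851649 ≈ 191,237.3 × g
Increase = 191,237.3 − 40,281.1 = 150,956.2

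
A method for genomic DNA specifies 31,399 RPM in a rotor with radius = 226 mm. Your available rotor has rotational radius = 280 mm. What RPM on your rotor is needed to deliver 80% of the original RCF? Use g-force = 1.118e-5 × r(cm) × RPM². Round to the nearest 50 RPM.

Original rotor: r = 226 mm = 22.6 cm
RCF_original = 1.118 × 10⁻⁵ × 22.6 × (31399)² = 1.118 × 10⁻⁵ × 22.6 × 985,897,201 ≈ 249,104.7 × g
Target RCF = 0.8 × 249,104.7 ≈ 199,283.8 × g
Your rotor: r = 280 mm = 28.0 cm
199,283.8 = 1.118 × 10⁻⁵ × 28 × N²
N² = 199,283.8 / (31.304 × 10⁻⁵) = 636,608,101
N ≈ √636,608,101 ≈ 25,231.1

25250 RPM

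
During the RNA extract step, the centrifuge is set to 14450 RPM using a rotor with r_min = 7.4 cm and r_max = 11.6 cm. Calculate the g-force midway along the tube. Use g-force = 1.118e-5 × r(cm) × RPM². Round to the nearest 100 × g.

r_avg = (7.4 + 11.6) / 2 = 9.5 cm
RCF = 1.118 × 10⁻⁵ × 9.5 × (14450)² = 1.118 × 10⁻⁵ × 9.5 × 208,802,500 ≈ 22,176.9 × g

22200 x g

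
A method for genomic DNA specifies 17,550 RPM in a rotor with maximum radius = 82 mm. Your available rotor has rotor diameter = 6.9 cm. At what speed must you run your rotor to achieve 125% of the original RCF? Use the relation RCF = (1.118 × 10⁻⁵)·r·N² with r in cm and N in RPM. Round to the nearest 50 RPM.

≈ 30250 RPM

Original rotor: r = 82 mm = 8.2 cm
RCF_original = 1.118 × 10⁻⁵ × 8.2 × (17550)² = 1.118 × 10⁻⁵ × 8.2 × 308,002,500 ≈ 28,236.4 × g
Target RCF = 1.25 × 28,236.4 ≈ 35,295.5 × g
Your rotor: r = 6.9 / 2 = 3.45 cm
35,295.5 = 1.118 × 10⁻⁵ × 3.45 × N²
N² = 35,295.5 / (3.8571 × 10⁻⁵) = 915,078,686
N ≈ √915,078,686 ≈ 30,250.3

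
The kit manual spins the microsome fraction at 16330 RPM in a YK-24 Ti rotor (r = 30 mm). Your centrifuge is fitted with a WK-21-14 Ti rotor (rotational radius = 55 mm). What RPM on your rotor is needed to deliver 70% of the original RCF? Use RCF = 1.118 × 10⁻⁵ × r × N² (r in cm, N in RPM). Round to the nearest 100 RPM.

Original rotor: r = 30 mm = 3.0 cm
RCF = 1.118 × 10⁻⁵ × r × N²
RCF_original = 1.118 × 10⁻⁵ × 3 × (16330)² = 1.118 × 10⁻⁵ × 3 × 266,668,900 ≈ 8,944.1 × g
Target RCF = 0.7 × 8,944.1 ≈ 6,260.9 × g
Your rotor: r = 55 mm = 5.5 cm
6,260.9 = 1.118 × 10⁻⁵ × 5.5 × N²
N² = 6,260.9 / (6.149 × 10⁻⁵) = 101,819,808
N ≈ √101,819,808 ≈ 10,090.6

≈ 10100 RPM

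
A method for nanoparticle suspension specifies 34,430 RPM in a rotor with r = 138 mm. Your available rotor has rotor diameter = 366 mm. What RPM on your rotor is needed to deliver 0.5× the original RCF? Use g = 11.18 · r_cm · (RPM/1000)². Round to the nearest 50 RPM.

≈ 21150 RPM

Original rotor: r = 138 mm = 13.8 cm
RCF_original = 11.18 × 13.8 × (34.43)² = 11.18 × 13.8 × 1,185.4249 ≈ 182,892.1 × g
Target RCF = 0.5 × 182,892.1 ≈ 91,446.1 × g
Your rotor: r = 366 mm / 2 = 183 mm = 18.3 cm
91,446.1 = 11.18 × 18.3 × (N/1000)²
(N/1000)² = 91,446.1 / 204.594 = 446.9637
N = 1000 × √446.9637 ≈ 21,141.5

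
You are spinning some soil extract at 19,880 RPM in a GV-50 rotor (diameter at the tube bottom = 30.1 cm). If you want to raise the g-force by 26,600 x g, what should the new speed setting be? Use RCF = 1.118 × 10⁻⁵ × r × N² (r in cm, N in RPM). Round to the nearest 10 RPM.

N₂ ≈ 23520 RPM

r = 30.1 / 2 = 15.05 cm
Current RCF = 1.118 × 10⁻⁵ × 15.05 × (19880)² = 1.118 × 10⁻⁵ × 15.05 × 395,214,400 ≈ 66,498.4 × g
Target RCF = 66,498.4 + 26,600 = 93,098.4 × g
N² = 93,098.4 / (16.8259 × 10⁻⁵) = 553,304,132
N ≈ √553,304,132 ≈ 23,522.4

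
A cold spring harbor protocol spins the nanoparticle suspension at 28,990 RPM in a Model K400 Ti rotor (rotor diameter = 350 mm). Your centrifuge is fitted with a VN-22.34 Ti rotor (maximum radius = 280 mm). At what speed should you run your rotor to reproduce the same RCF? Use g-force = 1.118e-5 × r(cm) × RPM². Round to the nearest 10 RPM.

22920 RPM

Original rotor: r = 350 mm / 2 = 175 mm = 17.5 cm
RCF_original = 1.118 × 10⁻⁵ × 17.5 × (28990)² = 1.118 × 10⁻⁵ × 17.5 × 840,420,100 ≈ 164,428.2 × g
Your rotor: r = 280 mm = 28.0 cm
164,428.2 = 1.118 × 10⁻⁵ × 28 × N²
N² = 164,428.2 / (31.304 × 10⁻⁵) = 525,262,586
N ≈ √525,262,586 ≈ 22,918.6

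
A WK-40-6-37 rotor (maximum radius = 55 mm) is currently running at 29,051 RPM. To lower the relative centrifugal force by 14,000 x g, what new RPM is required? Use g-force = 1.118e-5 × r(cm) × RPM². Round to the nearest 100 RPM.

r = 55 mm = 5.5 cm
Current RCF = 1.118 × 10⁻⁵ × 5.5 × (29051)² = 1.118 × 10⁻⁵ × 5.5 × 843,960,601 ≈ 51,895.1 × g
Target RCF = 51,895.1 − 14,000 = 37,895.1 × g
N² = 37,895.1 / (6.149 × 10⁻⁵) = 616,280,696
N ≈ √616,280,696 ≈ 24,825.0

24800 RPM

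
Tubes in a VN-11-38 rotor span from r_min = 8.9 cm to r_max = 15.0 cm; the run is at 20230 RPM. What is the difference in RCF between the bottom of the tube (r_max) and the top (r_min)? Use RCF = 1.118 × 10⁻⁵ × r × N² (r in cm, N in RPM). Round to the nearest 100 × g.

ΔRCF ≈ 27900 ×g

ΔRCF = 1.118 × 10⁻⁵ × (r_max − r_min) × N² = 1.118 × 10⁻⁵ × 6.1 × 409,252,900 ≈ 27,910.2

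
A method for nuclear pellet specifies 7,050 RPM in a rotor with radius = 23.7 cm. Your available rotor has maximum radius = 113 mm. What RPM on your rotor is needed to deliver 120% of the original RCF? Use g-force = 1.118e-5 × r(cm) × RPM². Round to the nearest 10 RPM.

RCF_original = 1.118 × 10⁻⁵ × 23.7 × (7050)² = 1.118 × 10⁻⁵ × 23.7 × 49,702,500 ≈ 13,169.5 × g
Target RCF = 1.2 × 13,169.5 ≈ 15,803.4 × g
Your rotor: r = 113 mm = 11.3 cm
15,803.4 = 1.118 × 10⁻⁵ × 11.3 × N²
N² = 15,803.4 / (12.6334 × 10⁻⁵) = 125,092,216
N ≈ √125,092,216 ≈ 11,184.5

11180 RPM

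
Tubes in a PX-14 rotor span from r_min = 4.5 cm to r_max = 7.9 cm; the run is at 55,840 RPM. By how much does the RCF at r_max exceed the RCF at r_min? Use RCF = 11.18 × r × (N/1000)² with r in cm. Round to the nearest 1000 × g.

119000 x g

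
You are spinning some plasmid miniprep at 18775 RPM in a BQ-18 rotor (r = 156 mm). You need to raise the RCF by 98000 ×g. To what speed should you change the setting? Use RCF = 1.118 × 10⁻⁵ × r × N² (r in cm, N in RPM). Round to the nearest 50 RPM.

r = 156 mm = 15.6 cm
Current RCF = 1.118 × 10⁻⁵ × 15.6 × (18775)² = 1.118 × 10⁻⁵ × 15.6 × 352,500,625 ≈ 61,478.9 × g
Target RCF = 61,478.9 + 98,000 = 159,478.9 × g
N² = 159,478.9 / (17.4408 × 10⁻⁵) = 914,401,289
N ≈ √914,401,289 ≈ 30,239.1

N₂ ≈ 30250 RPM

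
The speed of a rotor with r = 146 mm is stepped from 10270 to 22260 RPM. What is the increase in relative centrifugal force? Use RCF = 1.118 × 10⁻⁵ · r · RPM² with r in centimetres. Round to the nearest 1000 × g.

r = 146 mm = 14.6 cm
RCF₁ = 1.118 × 10⁻⁵ × 14.6 × (10270)² = 1.118 × 10⁻⁵ × 14.6 × 105,472,900 ≈ 17,216.1 × g
RCF₂ = 1.118 × 10⁻⁵ × 14.6 × (22260)² = 1.118 × 10⁻⁵ × 14.6 × 495,507,600 ≈ 80,880.7 × g
Increase = 80,880.7 − 17,216.1 = 63,664.6

≈ 64000 ×g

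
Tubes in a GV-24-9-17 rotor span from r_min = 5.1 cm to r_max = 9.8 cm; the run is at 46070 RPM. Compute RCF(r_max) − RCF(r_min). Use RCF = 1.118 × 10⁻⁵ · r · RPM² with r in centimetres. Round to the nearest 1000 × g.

≈ 112000 x g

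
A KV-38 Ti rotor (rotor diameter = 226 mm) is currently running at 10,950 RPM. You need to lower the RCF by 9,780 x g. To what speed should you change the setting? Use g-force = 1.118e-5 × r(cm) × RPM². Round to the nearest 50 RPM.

r = 226 mm / 2 = 113 mm = 11.3 cm
Current RCF = 1.118 × 10⁻⁵ × 11.3 × (10950)² = 1.118 × 10⁻⁵ × 11.3 × 119,902,500 ≈ 15,147.8 × g
Target RCF = 15,147.8 − 9,780 = 5,367.8 × g
N² = 5,367.8 / (12.6334 × 10⁻⁵) = 42,488,958
N ≈ √42,488,958 ≈ 6,518.4

≈ 6500 RPM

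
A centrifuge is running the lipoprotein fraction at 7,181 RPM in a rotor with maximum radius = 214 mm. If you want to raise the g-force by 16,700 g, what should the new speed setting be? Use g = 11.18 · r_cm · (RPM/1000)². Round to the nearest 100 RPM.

N₂ ≈ 11000 RPM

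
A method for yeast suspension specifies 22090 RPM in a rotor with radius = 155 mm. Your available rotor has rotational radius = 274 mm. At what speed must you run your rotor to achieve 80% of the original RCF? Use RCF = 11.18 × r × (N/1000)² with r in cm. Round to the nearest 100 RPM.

Original rotor: r = 155 mm = 15.5 cm
RCF_original = 11.18 × 15.5 × (22.09)² = 11.18 × 15.5 × 487.9681 ≈ 84,560 × g
Target RCF = 0.8 × 84,560 ≈ 67,648 × g
Your rotor: r = 274 mm = 27.4 cm
67,648 = 11.18 × 27.4 × (N/1000)²
(N/1000)² = 67,648 / 306.332 = 220.8323
N = 1000 × √220.8323 ≈ 14,860.4

≈ 14900 RPM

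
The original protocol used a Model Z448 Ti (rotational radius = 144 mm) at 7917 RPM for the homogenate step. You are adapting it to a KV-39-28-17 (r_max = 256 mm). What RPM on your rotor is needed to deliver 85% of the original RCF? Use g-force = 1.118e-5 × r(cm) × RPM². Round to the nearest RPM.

Original rotor: r = 144 mm = 14.4 cm
RCF_original = 1.118 × 10⁻⁵ × 14.4 × (7917)² = 1.118 × 10⁻⁵ × 14.4 × 62,678,889 ≈ 10,090.8 × g
Target RCF = 0.85 × 10,090.8 ≈ 8,577.2 × g
Your rotor: r = 256 mm = 25.6 cm
8,577.2 = 1.118 × 10⁻⁵ × 25.6 × N²
N² = 8,577.2 / (28.6208 × 10⁻⁵) = 29,968,415
N ≈ √29,968,415 ≈ 5,474.3

≈ 5474 RPM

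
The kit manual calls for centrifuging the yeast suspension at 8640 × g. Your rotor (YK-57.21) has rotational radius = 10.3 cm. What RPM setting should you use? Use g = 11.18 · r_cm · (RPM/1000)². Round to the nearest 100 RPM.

8700 RPM

8,640 = 11.18 × 10.3 × (N/1000)²
(N/1000)² = 8,640 / 115.154 = 75.02996
N = 1000 × √75.02996 ≈ 8,662.0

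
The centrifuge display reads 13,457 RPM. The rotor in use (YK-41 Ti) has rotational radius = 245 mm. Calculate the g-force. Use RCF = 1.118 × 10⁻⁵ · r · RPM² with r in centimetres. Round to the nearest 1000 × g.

50000 × g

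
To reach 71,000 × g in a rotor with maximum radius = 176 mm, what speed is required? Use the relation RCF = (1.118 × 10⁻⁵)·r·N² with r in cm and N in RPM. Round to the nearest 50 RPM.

19000 RPM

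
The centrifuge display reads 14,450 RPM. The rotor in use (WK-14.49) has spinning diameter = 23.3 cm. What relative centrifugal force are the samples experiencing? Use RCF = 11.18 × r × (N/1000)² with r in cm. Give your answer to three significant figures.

r = 23.3 / 2 = 11.65 cm
RCF = 11.18 × 11.65 × (14.45)² = 11.18 × 11.65 × 208.8025 ≈ 27,195.9 × g

RCF ≈ 27200 g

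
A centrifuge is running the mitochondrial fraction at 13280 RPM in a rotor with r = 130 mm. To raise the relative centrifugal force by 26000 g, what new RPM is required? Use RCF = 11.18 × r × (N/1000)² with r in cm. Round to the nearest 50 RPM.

r = 130 mm = 13.0 cm
Current RCF = 11.18 × 13 × (13.28)² = 11.18 × 13 × 176.3584 ≈ 25,631.9 × g
Target RCF = 25,631.9 + 26,000 = 51,631.9 × g
(N/1000)² = 51,631.9 / 145.34 = 355.2491
N = 1000 × √355.2491 ≈ 18,848.1

N₂ ≈ 18850 RPM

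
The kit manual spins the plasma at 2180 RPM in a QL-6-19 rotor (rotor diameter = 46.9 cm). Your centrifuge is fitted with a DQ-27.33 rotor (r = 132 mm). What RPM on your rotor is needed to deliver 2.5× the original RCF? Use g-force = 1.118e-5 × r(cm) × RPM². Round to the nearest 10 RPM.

≈ 4590 RPM

Original rotor: r = 46.9 / 2 = 23.45 cm
RCF_original = 1.118 × 10⁻⁵ × 23.45 × (2180)² = 1.118 × 10⁻⁵ × 23.45 × 4,752,400 ≈ 1,245.9 × g
Target RCF = 2.5 × 1,245.9 ≈ 3,114.8 × g
Your rotor: r = 132 mm = 13.2 cm
3,114.8 = 1.118 × 10⁻⁵ × 13.2 × N²
N² = 3,114.8 / (14.7576 × 10⁻⁵) = 21,106,413
N ≈ √21,106,413 ≈ 4,594.2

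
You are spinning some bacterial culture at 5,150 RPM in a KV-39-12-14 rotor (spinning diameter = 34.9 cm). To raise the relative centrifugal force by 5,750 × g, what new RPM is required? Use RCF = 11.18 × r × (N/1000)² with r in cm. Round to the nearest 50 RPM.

7500 RPM

r = 34.9 / 2 = 17.45 cm
Current RCF = 11.18 × 17.45 × (5.15)² = 11.18 × 17.45 × 26.5225 ≈ 5,174.3 × g
Target RCF = 5,174.3 + 5,750 = 10,924.3 × g
(N/1000)² = 10,924.3 / 195.091 = 55.99592
N = 1000 × √55.99592 ≈ 7,483.0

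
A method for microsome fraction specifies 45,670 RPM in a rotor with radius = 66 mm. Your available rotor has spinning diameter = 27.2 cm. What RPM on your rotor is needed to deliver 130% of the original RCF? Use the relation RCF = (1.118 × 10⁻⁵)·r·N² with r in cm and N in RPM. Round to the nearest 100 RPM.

≈ 36300 RPM

Original rotor: r = 66 mm = 6.6 cm
RCF = 1.118 × 10⁻⁵ × r × N²
RCF_original = 1.118 × 10⁻⁵ × 6.6 × (45670)² = 1.118 × 10⁻⁵ × 6.6 × 2,085,748,900 ≈ 153,903.2 × g
Target RCF = 1.3 × 153,903.2 ≈ 200,074.2 × g
Your rotor: r = 27.2 / 2 = 13.6 cm
200,074.2 = 1.118 × 10⁻⁵ × 13.6 × N²
N² = 200,074.2 / (15.2048 × 10⁻⁵) = 1,315,862,096
N ≈ √1,315,862,096 ≈ 36,274.8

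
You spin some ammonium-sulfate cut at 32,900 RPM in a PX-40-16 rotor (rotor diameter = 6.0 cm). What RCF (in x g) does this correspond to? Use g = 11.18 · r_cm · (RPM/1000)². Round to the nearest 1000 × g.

r = 6.0 / 2 = 3 cm
RCF = 11.18 × 3 × (32.9)² = 11.18 × 3 × 1,082.41 ≈ 36,304 × g

≈ 36000 x g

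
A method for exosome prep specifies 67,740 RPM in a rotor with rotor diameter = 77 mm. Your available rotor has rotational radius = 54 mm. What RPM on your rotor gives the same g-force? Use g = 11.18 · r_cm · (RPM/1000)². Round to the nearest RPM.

57198 RPM

Original rotor: r = 77 mm / 2 = 38.5 mm = 3.85 cm
RCF_original = 11.18 × 3.85 × (67.74)² = 11.18 × 3.85 × 4,588.7076 ≈ 197,511.7 × g
Your rotor: r = 54 mm = 5.4 cm
197,511.7 = 11.18 × 5.4 × (N/1000)²
(N/1000)² = 197,511.7 / 60.372 = 3271.578
N = 1000 × √3271.578 ≈ 57,197.7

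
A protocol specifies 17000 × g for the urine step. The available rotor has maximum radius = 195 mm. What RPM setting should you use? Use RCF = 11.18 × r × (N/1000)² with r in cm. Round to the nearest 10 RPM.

N ≈ 8830 RPM

r = 195 mm = 19.5 cm
RCF = 11.18 × r × (N/1000)²
17,000 = 11.18 × 19.5 × (N/1000)²
(N/1000)² = 17,000 / 218.01 = 77.97807
N = 1000 × √77.97807 ≈ 8,830.5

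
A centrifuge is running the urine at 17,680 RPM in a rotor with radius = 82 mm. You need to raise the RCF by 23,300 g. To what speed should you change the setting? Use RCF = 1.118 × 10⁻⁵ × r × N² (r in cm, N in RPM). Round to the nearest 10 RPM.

r = 82 mm = 8.2 cm
Current RCF = 1.118 × 10⁻⁵ × 8.2 × (17680)² = 1.118 × 10⁻⁵ × 8.2 × 312,582,400 ≈ 28,656.3 × g
Target RCF = 28,656.3 + 23,300 = 51,956.3 × g
N² = 51,956.3 / (9.1676 × 10⁻⁵) = 566,738,296
N ≈ √566,738,296 ≈ 23,806.3

N₂ ≈ 23810 RPM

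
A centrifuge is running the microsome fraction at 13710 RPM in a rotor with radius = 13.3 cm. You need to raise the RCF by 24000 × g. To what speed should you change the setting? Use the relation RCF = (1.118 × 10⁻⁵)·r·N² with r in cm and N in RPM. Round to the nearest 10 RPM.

Current RCF = 1.118 × 10⁻⁵ × 13.3 × (13710)² = 1.118 × 10⁻⁵ × 13.3 × 187,964,100 ≈ 27,949.1 × g
Target RCF = 27,949.1 + 24,000 = 51,949.1 × g
N² = 51,949.1 / (14.8694 × 10⁻⁵) = 349,369,174
N ≈ √349,369,174 ≈ 18,691.4

≈ 18690 RPM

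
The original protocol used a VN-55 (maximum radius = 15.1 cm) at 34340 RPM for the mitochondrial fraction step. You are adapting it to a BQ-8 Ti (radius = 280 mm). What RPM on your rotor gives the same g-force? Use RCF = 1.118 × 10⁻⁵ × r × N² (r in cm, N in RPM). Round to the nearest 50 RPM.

RCF_original = 1.118 × 10⁻⁵ × 15.1 × (34340)² = 1.118 × 10⁻⁵ × 15.1 × 1,179,235,600 ≈ 199,076.2 × g
Your rotor: r = 280 mm = 28.0 cm
199,076.2 = 1.118 × 10⁻⁵ × 28 × N²
N² = 199,076.2 / (31.304 × 10⁻⁵) = 635,944,927
N ≈ √635,944,927 ≈ 25,217.9

≈ 25200 RPM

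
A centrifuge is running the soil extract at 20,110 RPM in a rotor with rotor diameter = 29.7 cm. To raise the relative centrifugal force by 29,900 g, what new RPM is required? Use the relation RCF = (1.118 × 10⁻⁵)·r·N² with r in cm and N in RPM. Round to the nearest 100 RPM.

24200 RPM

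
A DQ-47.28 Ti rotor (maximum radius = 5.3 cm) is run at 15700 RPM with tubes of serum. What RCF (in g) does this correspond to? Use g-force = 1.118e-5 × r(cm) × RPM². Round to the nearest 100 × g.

RCF = 1.118 × 10⁻⁵ × r × N²
RCF = 1.118 × 10⁻⁵ × 5.3 × (15700)² = 1.118 × 10⁻⁵ × 5.3 × 246,490,000 ≈ 14,605.5 × g

14600 g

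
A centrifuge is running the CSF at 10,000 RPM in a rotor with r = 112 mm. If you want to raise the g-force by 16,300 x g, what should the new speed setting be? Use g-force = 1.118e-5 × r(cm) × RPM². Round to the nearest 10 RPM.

N₂ ≈ 15170 RPM

r = 112 mm = 11.2 cm
Current RCF = 1.118 × 10⁻⁵ × 11.2 × (10000)² = 1.118 × 10⁻⁵ × 11.2 × 100,000,000 ≈ 12,521.6 × g
Target RCF = 12,521.6 + 16,300 = 28,821.6 × g
N² = 28,821.6 / (12.5216 × 10⁻⁵) = 230,175,058
N ≈ √230,175,058 ≈ 15,171.5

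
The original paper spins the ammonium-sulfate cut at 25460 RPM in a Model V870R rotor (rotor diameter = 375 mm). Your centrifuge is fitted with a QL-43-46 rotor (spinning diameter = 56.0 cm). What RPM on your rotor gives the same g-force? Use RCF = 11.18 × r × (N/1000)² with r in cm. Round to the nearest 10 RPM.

20830 RPM

Original rotor: r = 375 mm / 2 = 187.5 mm = 18.75 cm
RCF = 11.18 × r × (N/1000)²
RCF_original = 11.18 × 18.75 × (25.46)² = 11.18 × 18.75 × 648.2116 ≈ 135,881.4 × g
Your rotor: r = 56.0 / 2 = 28 cm
135,881.4 = 11.18 × 28 × (N/1000)²
(N/1000)² = 135,881.4 / 313.04 = 434.0704
N = 1000 × √434.0704 ≈ 20,834.4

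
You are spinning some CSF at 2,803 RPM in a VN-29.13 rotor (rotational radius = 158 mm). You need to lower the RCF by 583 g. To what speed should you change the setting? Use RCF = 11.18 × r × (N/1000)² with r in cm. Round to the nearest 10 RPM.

r = 158 mm = 15.8 cm
Current RCF = 11.18 × 15.8 × (2.803)² = 11.18 × 15.8 × 7.856809 ≈ 1,387.9 × g
Target RCF = 1,387.9 − 583 = 804.9 × g
(N/1000)² = 804.9 / 176.644 = 4.556622
N = 1000 × √4.556622 ≈ 2,134.6

2130 RPM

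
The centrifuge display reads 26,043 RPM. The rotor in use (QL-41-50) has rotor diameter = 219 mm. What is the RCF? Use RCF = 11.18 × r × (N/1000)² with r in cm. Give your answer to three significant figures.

RCF ≈ 83000 x g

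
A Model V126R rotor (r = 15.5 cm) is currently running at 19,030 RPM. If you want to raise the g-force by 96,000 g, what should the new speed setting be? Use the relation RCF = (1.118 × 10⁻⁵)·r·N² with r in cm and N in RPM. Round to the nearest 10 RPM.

30270 RPM

Current RCF = 1.118 × 10⁻⁵ × 15.5 × (19030)² = 1.118 × 10⁻⁵ × 15.5 × 362,140,900 ≈ 62,755.4 × g
Target RCF = 62,755.4 + 96,000 = 158,755.4 × g
N² = 158,755.4 / (17.329 × 10⁻⁵) = 916,125,570
N ≈ √916,125,570 ≈ 30,267.6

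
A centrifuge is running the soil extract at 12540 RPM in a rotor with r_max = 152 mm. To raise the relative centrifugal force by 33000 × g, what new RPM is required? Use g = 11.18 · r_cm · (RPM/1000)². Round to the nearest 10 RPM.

≈ 18750 RPM

r = 152 mm = 15.2 cm
Current RCF = 11.18 × 15.2 × (12.54)² = 11.18 × 15.2 × 157.2516 ≈ 26,722.7 × g
Target RCF = 26,722.7 + 33,000 = 59,722.7 × g
(N/1000)² = 59,722.7 / 169.936 = 351.4423
N = 1000 × √351.4423 ≈ 18,746.8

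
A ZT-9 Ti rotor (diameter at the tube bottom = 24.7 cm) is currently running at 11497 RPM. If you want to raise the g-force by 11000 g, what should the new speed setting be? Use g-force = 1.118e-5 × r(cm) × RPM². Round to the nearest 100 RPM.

r = 24.7 / 2 = 12.35 cm
Current RCF = 1.118 × 10⁻⁵ × 12.35 × (11497)² = 1.118 × 10⁻⁵ × 12.35 × 132,181,009 ≈ 18,250.6 × g
Target RCF = 18,250.6 + 11,000 = 29,250.6 × g
N² = 29,250.6 / (13.8073 × 10⁻⁵) = 211,848,805
N ≈ √211,848,805 ≈ 14,555.0

N₂ ≈ 14600 RPM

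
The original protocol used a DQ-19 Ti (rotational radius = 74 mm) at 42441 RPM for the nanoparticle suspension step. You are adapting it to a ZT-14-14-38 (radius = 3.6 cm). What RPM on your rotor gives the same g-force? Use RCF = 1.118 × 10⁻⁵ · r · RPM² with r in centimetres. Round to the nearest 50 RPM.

≈ 60850 RPM

Original rotor: r = 74 mm = 7.4 cm
RCF = 1.118 × 10⁻⁵ × r × N²
RCF_original = 1.118 × 10⁻⁵ × 7.4 × (42441)² = 1.118 × 10⁻⁵ × 7.4 × 1,801,238,481 ≈ 149,020.1 × g
149,020.1 = 1.118 × 10⁻⁵ × 3.6 × N²
N² = 149,020.1 / (4.0248 × 10⁻⁵) = 3,702,546,710
N ≈ √3,702,546,710 ≈ 60,848.6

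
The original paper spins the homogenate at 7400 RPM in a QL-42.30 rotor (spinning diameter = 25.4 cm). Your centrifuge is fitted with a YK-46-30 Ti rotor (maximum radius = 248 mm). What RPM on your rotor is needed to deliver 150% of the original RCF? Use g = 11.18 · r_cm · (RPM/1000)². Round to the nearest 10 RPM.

6490 RPM

Original rotor: r = 25.4 / 2 = 12.7 cm
RCF = 11.18 × r × (N/1000)²
RCF_original = 11.18 × 12.7 × (7.4)² = 11.18 × 12.7 × 54.76 ≈ 7,775.2 × g
Target RCF = 1.5 × 7,775.2 ≈ 11,662.8 × g
Your rotor: r = 248 mm = 24.8 cm
11,662.8 = 11.18 × 24.8 × (N/1000)²
(N/1000)² = 11,662.8 / 277.264 = 42.06388
N = 1000 × √42.06388 ≈ 6,485.7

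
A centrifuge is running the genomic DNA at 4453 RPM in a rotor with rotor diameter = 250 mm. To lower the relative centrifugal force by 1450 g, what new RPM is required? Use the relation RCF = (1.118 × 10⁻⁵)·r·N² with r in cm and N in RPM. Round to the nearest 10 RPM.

r = 250 mm / 2 = 125 mm = 12.5 cm
Current RCF = 1.118 × 10⁻⁵ × 12.5 × (4453)² = 1.118 × 10⁻⁵ × 12.5 × 19,829,209 ≈ 2,771.1 × g
Target RCF = 2,771.1 − 1,450 = 1,321.1 × g
N² = 1,321.1 / (13.975 × 10⁻⁵) = 9,453,309
N ≈ √9,453,309 ≈ 3,074.6

N₂ ≈ 3070 RPM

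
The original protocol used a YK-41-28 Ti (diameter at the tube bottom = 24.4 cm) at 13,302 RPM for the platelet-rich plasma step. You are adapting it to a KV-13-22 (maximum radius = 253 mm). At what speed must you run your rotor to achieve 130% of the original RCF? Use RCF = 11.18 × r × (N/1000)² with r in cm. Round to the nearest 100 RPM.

10500 RPM

Original rotor: r = 24.4 / 2 = 12.2 cm
RCF = 11.18 × r × (N/1000)²
RCF_original = 11.18 × 12.2 × (13.302)² = 11.18 × 12.2 × 176.943204 ≈ 24,134.3 × g
Target RCF = 1.3 × 24,134.3 ≈ 31,374.6 × g
Your rotor: r = 253 mm = 25.3 cm
31,374.6 = 11.18 × 25.3 × (N/1000)²
(N/1000)² = 31,374.6 / 282.854 = 110.9215
N = 1000 × √110.9215 ≈ 10,531.9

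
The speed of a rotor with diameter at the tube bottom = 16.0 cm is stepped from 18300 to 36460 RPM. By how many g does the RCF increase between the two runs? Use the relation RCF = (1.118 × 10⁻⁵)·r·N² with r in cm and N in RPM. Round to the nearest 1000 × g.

≈ 89000 g

r = 16.0 / 2 = 8 cm
RCF₁ = 1.118 × 10⁻⁵ × 8 × (18300)² = 1.118 × 10⁻⁵ × 8 × 334,890,000 ≈ 29,952.6 × g
RCF₂ = 1.118 × 10⁻⁵ × 8 × (36460)² = 1.118 × 10⁻⁵ × 8 × 1,329,331,600 ≈ 118,895.4 × g
Increase = 118,895.4 − 29,952.6 = 88,942.8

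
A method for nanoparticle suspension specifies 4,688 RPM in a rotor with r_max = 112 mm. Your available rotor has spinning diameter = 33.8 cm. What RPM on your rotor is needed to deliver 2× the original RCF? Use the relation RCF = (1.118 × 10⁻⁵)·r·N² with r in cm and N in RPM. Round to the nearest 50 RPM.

Original rotor: r = 112 mm = 11.2 cm
RCF_original = 1.118 × 10⁻⁵ × 11.2 × (4688)² = 1.118 × 10⁻⁵ × 11.2 × 21,977,344 ≈ 2,751.9 × g
Target RCF = 2 × 2,751.9 ≈ 5,503.8 × g
Your rotor: r = 33.8 / 2 = 16.9 cm
5,503.8 = 1.118 × 10⁻⁵ × 16.9 × N²
N² = 5,503.8 / (18.8942 × 10⁻⁵) = 29,129,574
N ≈ √29,129,574 ≈ 5,397.2

5400 RPM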